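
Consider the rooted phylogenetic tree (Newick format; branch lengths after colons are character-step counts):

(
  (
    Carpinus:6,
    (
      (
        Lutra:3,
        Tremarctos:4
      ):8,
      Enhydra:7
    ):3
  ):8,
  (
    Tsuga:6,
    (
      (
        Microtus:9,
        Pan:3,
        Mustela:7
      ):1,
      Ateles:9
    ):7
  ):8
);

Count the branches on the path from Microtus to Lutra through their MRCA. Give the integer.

8

The MRCA of Microtus and Lutra is the root of the tree.
From Microtus up to that node: 4 branches. From Lutra up to the same node: 4 branches. Total: 4 + 4 = 8.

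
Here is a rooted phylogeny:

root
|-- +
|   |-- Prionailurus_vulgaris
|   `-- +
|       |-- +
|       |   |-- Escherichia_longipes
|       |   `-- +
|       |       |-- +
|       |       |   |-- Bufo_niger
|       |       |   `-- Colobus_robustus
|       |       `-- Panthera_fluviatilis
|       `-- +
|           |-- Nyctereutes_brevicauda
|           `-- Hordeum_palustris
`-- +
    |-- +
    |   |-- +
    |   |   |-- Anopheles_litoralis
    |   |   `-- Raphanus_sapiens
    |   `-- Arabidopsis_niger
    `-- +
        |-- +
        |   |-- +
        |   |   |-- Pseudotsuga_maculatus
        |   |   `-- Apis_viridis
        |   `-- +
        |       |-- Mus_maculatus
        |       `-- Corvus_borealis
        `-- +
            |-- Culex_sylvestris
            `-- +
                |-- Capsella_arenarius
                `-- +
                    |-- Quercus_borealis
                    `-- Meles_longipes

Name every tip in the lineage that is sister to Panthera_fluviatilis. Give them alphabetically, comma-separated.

Panthera_fluviatilis attaches to the tree at the node subtending ((Bufo_niger,Colobus_robustus),Panthera_fluviatilis).
The other lineage descending from that same node — the sister group — is (Bufo_niger,Colobus_robustus); its 2 tips in alphabetical order are the answer.

Bufo_niger, Colobus_robustus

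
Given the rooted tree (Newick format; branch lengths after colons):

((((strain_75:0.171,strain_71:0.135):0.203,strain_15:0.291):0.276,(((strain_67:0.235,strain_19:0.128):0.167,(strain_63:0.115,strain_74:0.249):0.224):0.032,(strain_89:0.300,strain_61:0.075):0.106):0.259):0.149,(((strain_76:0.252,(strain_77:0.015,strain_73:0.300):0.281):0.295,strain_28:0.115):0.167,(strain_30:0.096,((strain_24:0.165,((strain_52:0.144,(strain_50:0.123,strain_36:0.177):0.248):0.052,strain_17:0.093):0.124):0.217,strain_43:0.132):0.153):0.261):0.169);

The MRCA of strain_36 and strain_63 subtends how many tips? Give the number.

20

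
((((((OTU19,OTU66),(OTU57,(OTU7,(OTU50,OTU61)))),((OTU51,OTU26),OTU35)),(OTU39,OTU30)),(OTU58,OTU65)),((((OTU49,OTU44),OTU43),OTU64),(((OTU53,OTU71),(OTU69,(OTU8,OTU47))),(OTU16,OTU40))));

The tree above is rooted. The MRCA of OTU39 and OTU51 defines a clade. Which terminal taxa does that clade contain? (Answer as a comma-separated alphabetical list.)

Tracing OTU39: it sits inside (OTU39,OTU30).
Tracing OTU51: it sits inside (OTU51,OTU26).
The smallest clade enclosing both is ((((OTU19,OTU66),(OTU57,(OTU7,(OTU50,OTU61)))),((OTU51,OTU26),OTU35)),(OTU39,OTU30)); the answer is its 11 terminal taxa in alphabetical order.

OTU19, OTU26, OTU30, OTU35, OTU39, OTU50, OTU51, OTU57, OTU61, OTU66, OTU7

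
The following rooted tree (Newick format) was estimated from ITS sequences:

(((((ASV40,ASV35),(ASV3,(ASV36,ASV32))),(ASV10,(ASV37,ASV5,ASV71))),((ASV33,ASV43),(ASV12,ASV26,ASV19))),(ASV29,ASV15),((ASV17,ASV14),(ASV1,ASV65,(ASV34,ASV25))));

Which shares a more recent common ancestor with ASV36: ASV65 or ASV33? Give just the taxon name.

ASV33

The MRCA of ASV36 and ASV33 subtends ((((ASV40,ASV35),(ASV3,(ASV36,ASV32))),(ASV10,(ASV37,ASV5,ASV71))),((ASV33,ASV43),(ASV12,ASV26,ASV19))) (14 taxa).
The MRCA of ASV36 and ASV65 is the root, subtending the entire tree (22 taxa).
The first is nested inside the second, so ASV36 shares a more recent common ancestor with ASV33.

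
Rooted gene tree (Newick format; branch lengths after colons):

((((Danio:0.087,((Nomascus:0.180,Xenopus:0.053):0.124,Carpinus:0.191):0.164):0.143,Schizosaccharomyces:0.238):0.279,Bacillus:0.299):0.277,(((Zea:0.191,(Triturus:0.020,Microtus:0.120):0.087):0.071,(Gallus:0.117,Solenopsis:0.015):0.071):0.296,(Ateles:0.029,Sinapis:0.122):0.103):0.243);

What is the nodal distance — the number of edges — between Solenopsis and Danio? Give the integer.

The MRCA of Solenopsis and Danio is the root of the tree.
From Solenopsis up to that node: 4 branches. From Danio up to the same node: 4 branches. Total: 4 + 4 = 8.

8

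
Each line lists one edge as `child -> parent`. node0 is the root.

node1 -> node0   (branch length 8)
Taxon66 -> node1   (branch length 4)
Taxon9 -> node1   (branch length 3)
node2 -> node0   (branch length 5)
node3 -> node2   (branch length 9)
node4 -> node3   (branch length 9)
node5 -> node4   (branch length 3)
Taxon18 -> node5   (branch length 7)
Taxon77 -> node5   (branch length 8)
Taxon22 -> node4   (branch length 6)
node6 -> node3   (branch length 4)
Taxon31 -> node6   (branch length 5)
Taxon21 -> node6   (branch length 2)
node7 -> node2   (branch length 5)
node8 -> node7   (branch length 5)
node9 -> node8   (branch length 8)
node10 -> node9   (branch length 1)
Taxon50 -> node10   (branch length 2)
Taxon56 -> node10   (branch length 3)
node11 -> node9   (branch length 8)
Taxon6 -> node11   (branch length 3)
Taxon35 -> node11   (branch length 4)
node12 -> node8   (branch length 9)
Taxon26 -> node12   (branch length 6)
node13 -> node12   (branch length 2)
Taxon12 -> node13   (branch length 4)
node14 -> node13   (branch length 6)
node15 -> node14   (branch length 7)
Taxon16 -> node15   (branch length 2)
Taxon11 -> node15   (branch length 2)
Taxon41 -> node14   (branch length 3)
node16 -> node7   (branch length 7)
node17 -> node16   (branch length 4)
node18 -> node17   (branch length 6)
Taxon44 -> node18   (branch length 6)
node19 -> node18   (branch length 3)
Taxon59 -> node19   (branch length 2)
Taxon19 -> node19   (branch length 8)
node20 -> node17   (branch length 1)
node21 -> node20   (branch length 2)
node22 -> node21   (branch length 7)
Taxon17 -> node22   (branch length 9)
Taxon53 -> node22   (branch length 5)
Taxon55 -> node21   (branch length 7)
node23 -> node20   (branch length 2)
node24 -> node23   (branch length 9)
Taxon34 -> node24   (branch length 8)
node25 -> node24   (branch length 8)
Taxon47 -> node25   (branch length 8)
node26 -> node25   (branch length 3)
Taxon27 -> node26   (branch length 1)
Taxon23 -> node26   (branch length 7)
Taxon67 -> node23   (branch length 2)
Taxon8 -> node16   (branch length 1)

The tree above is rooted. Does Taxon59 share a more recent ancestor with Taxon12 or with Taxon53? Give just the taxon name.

Taxon53

The MRCA of Taxon59 and Taxon53 subtends ((Taxon44,(Taxon59,Taxon19)),(((Taxon17,Taxon53),Taxon55),((Taxon34,(Taxon47,(Taxon27,Taxon23))),Taxon67))) (11 taxa).
The MRCA of Taxon59 and Taxon12 subtends ((((Taxon50,Taxon56),(Taxon6,Taxon35)),(Taxon26,(Taxon12,((Taxon16,Taxon11),Taxon41)))),(((Taxon44,(Taxon59,Taxon19)),(((Taxon17,Taxon53),Taxon55),((Taxon34,(Taxon47,(Taxon27,Taxon23))),Taxon67))),Taxon8)) (21 taxa).
The first is nested inside the second, so Taxon59 shares a more recent common ancestor with Taxon53.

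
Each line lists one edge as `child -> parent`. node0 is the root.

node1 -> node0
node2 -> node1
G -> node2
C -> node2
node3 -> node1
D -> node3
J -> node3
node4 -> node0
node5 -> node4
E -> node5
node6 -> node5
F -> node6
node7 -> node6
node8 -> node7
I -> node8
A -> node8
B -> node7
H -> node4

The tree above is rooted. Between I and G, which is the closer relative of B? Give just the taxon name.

The MRCA of B and I subtends ((I,A),B) (3 taxa).
The MRCA of B and G is the root, subtending the entire tree (10 taxa).
The first is nested inside the second, so B shares a more recent common ancestor with I.

I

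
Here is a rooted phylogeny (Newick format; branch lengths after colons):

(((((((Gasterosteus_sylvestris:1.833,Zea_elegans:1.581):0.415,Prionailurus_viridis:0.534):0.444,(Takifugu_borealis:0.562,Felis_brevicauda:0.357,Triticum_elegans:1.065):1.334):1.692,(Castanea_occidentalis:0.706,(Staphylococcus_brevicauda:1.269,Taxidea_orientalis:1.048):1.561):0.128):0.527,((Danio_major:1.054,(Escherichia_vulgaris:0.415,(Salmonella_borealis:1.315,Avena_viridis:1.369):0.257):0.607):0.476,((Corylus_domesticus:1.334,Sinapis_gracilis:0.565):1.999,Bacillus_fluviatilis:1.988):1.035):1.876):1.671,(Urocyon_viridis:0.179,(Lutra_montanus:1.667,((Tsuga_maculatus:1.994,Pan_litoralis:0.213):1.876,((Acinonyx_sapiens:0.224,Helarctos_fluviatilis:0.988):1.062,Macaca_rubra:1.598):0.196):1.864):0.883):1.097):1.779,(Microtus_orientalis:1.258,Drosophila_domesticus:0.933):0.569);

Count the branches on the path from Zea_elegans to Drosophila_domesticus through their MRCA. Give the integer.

9

The MRCA of Zea_elegans and Drosophila_domesticus is the root of the tree.
From Zea_elegans up to that node: 7 branches. From Drosophila_domesticus up to the same node: 2 branches. Total: 7 + 2 = 9.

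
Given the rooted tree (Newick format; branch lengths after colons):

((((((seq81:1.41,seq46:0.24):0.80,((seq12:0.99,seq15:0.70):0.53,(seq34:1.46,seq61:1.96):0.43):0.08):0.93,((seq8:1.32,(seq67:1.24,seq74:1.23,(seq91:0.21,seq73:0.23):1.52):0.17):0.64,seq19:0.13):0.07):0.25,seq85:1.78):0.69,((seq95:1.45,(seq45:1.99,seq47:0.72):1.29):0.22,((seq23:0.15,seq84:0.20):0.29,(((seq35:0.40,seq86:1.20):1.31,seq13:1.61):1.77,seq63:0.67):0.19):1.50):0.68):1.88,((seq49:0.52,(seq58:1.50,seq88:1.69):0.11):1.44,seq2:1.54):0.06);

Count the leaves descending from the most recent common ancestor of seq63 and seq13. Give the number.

4

The MRCA of seq63 and seq13 is the node subtending (((seq35,seq86),seq13),seq63).
That clade contains 4 terminal taxa: seq13, seq35, seq63, seq86.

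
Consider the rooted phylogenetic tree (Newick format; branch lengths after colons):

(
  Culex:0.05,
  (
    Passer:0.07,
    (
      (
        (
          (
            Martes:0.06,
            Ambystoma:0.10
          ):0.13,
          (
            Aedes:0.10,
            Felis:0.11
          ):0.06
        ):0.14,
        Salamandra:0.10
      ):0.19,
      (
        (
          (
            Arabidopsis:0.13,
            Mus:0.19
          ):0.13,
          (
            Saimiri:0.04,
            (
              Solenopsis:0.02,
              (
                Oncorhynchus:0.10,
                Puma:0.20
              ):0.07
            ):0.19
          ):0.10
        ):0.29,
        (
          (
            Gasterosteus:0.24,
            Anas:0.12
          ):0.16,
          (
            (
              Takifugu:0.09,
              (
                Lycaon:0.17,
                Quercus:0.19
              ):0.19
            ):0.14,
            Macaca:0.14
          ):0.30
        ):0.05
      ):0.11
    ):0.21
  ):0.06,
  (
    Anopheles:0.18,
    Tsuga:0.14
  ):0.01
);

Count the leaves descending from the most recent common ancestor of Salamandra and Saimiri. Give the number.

The MRCA of Salamandra and Saimiri is the node subtending ((((Martes,Ambystoma),(Aedes,Felis)),Salamandra),(((Arabidopsis,Mus),(Saimiri,(Solenopsis,(Oncorhynchus,Puma)))),((Gasterosteus,Anas),((Takifugu,(Lycaon,Quercus)),Macaca)))).
That clade contains 17 terminal taxa: Aedes, Ambystoma, Anas, Arabidopsis, Felis, Gasterosteus, Lycaon, Macaca, Martes, Mus, Oncorhynchus, Puma, Quercus, Saimiri, Salamandra, Solenopsis, Takifugu.

17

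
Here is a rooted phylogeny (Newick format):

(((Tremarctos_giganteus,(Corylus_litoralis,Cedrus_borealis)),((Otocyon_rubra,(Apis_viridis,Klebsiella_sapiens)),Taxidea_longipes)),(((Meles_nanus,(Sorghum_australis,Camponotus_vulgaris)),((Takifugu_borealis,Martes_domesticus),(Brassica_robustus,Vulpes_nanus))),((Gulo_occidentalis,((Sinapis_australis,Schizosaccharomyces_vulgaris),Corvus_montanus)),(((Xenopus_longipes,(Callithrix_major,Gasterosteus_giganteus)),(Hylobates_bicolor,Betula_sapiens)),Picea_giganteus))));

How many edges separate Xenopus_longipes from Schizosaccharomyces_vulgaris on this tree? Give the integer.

The MRCA of Xenopus_longipes and Schizosaccharomyces_vulgaris is the node subtending ((Gulo_occidentalis,((Sinapis_australis,Schizosaccharomyces_vulgaris),Corvus_montanus)),(((Xenopus_longipes,(Callithrix_major,Gasterosteus_giganteus)),(Hylobates_bicolor,Betula_sapiens)),Picea_giganteus)).
From Xenopus_longipes up to that node: 4 branches. From Schizosaccharomyces_vulgaris up to the same node: 4 branches. Total: 4 + 4 = 8.

8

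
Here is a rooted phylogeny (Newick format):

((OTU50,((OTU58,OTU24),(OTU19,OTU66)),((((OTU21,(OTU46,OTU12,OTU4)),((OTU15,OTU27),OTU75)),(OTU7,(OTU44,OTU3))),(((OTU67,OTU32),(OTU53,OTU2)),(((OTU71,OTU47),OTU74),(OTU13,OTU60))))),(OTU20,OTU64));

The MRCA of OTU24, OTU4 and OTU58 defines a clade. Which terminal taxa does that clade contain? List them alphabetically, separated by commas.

OTU12, OTU13, OTU15, OTU19, OTU2, OTU21, OTU24, OTU27, OTU3, OTU32, OTU4, OTU44, OTU46, OTU47, OTU50, OTU53, OTU58, OTU60, OTU66, OTU67, OTU7, OTU71, OTU74, OTU75

Tracing OTU24: it sits inside (OTU58,OTU24).
Tracing OTU4: it sits inside (OTU46,OTU12,OTU4).
Tracing OTU58: it sits inside (OTU58,OTU24).
The smallest clade enclosing all 3 is (OTU50,((OTU58,OTU24),(OTU19,OTU66)),((((OTU21,(OTU46,OTU12,OTU4)),((OTU15,OTU27),OTU75)),(OTU7,(OTU44,OTU3))),(((OTU67,OTU32),(OTU53,OTU2)),(((OTU71,OTU47),OTU74),(OTU13,OTU60))))); the answer is its 24 terminal taxa in alphabetical order.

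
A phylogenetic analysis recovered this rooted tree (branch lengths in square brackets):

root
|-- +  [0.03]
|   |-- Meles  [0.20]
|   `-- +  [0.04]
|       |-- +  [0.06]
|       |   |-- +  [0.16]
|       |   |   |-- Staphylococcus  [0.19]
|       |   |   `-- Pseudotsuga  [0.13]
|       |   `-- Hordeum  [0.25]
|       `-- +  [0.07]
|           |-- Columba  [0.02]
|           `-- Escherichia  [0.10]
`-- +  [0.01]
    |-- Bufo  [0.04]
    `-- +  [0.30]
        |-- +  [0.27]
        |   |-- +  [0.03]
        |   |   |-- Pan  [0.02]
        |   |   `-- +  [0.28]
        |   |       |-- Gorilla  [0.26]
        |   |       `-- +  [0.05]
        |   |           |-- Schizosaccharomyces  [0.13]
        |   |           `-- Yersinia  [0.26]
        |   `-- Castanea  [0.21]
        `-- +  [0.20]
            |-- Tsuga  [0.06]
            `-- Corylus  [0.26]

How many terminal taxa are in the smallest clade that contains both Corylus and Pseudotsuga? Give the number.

14

The MRCA of Corylus and Pseudotsuga is the root, so the clade is the entire tree.
That clade contains 14 terminal taxa: Bufo, Castanea, Columba, Corylus, Escherichia, Gorilla, Hordeum, Meles, Pan, Pseudotsuga, Schizosaccharomyces, Staphylococcus, Tsuga, Yersinia.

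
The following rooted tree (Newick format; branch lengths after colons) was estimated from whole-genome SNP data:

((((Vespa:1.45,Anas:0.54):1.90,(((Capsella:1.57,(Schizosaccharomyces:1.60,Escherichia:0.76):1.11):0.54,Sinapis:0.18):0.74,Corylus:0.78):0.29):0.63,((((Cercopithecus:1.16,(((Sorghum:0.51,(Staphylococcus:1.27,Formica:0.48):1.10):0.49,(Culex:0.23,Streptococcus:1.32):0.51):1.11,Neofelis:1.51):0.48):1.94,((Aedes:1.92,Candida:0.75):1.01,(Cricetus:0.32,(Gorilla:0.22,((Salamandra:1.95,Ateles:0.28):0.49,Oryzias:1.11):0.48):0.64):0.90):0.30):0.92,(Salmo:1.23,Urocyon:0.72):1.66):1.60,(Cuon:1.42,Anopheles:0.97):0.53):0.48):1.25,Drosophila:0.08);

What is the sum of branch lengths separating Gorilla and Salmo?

The path runs Gorilla → … → MRCA → … → Salmo; the MRCA is the node subtending (((Cercopithecus,(((Sorghum,(Staphylococcus,Formica)),(Culex,Streptococcus)),Neofelis)),((Aedes,Candida),(Cricetus,(Gorilla,((Salamandra,Ateles),Oryzias))))),(Salmo,Urocyon)).
Branch lengths along that path: 0.22 + 0.64 + 0.90 + 0.30 + 0.92 + 1.66 + 1.23 = 5.87.

5.87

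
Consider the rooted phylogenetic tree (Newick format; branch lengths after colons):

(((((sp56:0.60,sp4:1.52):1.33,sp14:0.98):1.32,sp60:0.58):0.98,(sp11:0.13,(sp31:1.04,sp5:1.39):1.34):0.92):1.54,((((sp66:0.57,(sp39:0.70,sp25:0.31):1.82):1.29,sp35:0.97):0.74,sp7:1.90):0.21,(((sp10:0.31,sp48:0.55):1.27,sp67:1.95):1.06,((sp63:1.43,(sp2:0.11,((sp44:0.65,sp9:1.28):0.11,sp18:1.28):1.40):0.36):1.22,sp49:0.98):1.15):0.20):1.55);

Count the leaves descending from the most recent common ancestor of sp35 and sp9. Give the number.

The MRCA of sp35 and sp9 is the node subtending ((((sp66,(sp39,sp25)),sp35),sp7),(((sp10,sp48),sp67),((sp63,(sp2,((sp44,sp9),sp18))),sp49))).
That clade contains 14 terminal taxa: sp10, sp18, sp2, sp25, sp35, sp39, sp44, sp48, sp49, sp63, sp66, sp67, sp7, sp9.

14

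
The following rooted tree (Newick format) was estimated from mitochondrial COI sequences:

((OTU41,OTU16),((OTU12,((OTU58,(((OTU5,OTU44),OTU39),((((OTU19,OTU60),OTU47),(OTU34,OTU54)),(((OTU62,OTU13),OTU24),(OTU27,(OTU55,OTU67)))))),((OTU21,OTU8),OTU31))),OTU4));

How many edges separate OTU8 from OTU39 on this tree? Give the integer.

7

The MRCA of OTU8 and OTU39 is the node subtending ((OTU58,(((OTU5,OTU44),OTU39),((((OTU19,OTU60),OTU47),(OTU34,OTU54)),(((OTU62,OTU13),OTU24),(OTU27,(OTU55,OTU67)))))),((OTU21,OTU8),OTU31)).
From OTU8 up to that node: 3 branches. From OTU39 up to the same node: 4 branches. Total: 3 + 4 = 7.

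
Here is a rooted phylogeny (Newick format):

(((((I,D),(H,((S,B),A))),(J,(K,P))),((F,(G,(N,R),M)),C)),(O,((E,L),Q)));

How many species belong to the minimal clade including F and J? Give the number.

The MRCA of F and J is the node subtending ((((I,D),(H,((S,B),A))),(J,(K,P))),((F,(G,(N,R),M)),C)).
That clade contains 15 terminal taxa: A, B, C, D, F, G, H, I, J, K, M, N, P, R, S.

15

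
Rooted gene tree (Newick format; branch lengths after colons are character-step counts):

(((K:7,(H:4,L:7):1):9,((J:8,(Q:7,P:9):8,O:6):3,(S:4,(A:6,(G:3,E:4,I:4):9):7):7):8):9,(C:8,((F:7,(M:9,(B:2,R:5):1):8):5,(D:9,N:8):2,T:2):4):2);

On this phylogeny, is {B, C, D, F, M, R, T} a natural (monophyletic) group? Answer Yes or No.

No

The MRCA of the listed taxa subtends (C,((F,(M,(B,R))),(D,N),T)).
That clade also contains N, which is not in the proposed group, so the group is not monophyletic.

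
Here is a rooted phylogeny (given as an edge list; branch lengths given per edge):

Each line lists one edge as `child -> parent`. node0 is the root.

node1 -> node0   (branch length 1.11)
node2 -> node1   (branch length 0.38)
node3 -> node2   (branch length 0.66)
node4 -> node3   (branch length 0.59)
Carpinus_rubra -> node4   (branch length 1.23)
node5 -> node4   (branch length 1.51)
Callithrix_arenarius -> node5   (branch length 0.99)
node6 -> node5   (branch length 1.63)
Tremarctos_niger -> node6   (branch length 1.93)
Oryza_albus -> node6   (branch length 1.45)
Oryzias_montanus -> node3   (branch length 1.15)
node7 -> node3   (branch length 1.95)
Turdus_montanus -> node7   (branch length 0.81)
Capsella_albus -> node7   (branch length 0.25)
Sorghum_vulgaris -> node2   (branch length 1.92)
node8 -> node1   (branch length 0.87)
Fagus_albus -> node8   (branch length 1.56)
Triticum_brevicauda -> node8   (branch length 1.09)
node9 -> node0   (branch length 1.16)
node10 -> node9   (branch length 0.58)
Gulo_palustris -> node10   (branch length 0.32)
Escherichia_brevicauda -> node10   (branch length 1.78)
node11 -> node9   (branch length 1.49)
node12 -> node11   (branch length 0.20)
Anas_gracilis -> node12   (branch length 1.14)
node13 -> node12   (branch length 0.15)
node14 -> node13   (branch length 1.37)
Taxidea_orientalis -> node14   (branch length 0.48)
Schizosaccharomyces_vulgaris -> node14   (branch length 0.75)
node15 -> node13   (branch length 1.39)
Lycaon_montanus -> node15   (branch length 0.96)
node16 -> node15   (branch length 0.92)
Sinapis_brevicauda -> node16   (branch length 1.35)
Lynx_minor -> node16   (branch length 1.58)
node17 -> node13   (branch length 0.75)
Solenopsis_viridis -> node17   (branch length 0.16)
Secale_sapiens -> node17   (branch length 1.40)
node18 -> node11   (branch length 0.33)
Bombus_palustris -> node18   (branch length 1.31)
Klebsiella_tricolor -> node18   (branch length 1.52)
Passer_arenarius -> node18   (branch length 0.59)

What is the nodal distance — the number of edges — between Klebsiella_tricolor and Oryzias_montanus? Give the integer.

8

The MRCA of Klebsiella_tricolor and Oryzias_montanus is the root of the tree.
From Klebsiella_tricolor up to that node: 4 branches. From Oryzias_montanus up to the same node: 4 branches. Total: 4 + 4 = 8.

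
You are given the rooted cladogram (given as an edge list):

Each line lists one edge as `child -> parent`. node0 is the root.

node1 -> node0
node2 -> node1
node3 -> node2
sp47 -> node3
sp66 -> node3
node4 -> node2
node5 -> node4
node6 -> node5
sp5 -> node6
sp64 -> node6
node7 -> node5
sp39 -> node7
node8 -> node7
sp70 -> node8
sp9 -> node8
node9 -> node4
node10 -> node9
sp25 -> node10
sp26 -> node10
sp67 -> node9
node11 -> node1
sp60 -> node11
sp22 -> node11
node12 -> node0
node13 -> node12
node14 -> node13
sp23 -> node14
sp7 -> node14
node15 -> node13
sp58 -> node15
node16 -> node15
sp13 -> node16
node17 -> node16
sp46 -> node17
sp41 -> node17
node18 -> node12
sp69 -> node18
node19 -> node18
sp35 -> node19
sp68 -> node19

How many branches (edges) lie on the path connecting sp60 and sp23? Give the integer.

The MRCA of sp60 and sp23 is the root of the tree.
From sp60 up to that node: 3 branches. From sp23 up to the same node: 4 branches. Total: 3 + 4 = 7.

7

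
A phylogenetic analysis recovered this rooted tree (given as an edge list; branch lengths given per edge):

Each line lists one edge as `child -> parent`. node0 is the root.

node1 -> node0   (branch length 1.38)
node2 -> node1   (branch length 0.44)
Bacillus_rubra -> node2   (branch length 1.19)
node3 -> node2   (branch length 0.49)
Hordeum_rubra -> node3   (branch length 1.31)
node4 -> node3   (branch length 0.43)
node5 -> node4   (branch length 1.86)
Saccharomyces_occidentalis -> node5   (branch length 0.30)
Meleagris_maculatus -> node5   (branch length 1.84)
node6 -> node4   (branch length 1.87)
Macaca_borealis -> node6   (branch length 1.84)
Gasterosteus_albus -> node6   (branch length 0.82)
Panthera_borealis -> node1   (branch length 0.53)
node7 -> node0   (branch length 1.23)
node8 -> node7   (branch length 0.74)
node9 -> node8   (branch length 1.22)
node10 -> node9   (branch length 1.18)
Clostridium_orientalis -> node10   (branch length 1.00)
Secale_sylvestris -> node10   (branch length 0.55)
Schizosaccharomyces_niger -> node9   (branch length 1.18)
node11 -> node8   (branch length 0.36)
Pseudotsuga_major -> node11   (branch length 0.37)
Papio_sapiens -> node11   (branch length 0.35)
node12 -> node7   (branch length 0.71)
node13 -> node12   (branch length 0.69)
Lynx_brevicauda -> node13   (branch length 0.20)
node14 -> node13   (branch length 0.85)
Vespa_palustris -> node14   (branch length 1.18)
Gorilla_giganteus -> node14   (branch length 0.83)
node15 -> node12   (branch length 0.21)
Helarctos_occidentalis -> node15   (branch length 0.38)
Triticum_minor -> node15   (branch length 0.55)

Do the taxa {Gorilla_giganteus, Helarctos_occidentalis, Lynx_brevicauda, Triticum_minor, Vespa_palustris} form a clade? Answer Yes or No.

The most recent common ancestor of these taxa subtends ((Lynx_brevicauda,(Vespa_palustris,Gorilla_giganteus)),(Helarctos_occidentalis,Triticum_minor)).
That clade has exactly 5 tips — every listed taxon and nothing else — so the group is monophyletic.

Yes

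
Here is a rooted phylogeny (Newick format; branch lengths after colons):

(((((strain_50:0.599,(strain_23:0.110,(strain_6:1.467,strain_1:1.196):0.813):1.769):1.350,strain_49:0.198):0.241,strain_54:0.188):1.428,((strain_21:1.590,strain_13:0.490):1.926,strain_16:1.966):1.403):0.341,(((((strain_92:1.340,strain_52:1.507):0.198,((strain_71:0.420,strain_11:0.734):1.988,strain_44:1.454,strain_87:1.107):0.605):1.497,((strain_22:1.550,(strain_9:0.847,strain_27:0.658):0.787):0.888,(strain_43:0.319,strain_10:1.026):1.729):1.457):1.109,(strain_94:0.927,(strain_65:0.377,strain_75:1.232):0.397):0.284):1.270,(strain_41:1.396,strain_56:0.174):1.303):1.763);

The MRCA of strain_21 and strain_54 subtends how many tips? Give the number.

The MRCA of strain_21 and strain_54 is the node subtending ((((strain_50,(strain_23,(strain_6,strain_1))),strain_49),strain_54),((strain_21,strain_13),strain_16)).
That clade contains 9 terminal taxa: strain_1, strain_13, strain_16, strain_21, strain_23, strain_49, strain_50, strain_54, strain_6.

9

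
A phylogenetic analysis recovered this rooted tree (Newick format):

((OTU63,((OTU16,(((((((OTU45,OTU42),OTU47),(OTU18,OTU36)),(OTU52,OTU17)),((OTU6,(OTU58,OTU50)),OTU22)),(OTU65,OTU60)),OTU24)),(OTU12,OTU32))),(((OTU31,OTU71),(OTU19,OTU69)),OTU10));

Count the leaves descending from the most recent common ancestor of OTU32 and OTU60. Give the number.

The MRCA of OTU32 and OTU60 is the node subtending ((OTU16,(((((((OTU45,OTU42),OTU47),(OTU18,OTU36)),(OTU52,OTU17)),((OTU6,(OTU58,OTU50)),OTU22)),(OTU65,OTU60)),OTU24)),(OTU12,OTU32)).
That clade contains 17 terminal taxa: OTU12, OTU16, OTU17, OTU18, OTU22, OTU24, OTU32, OTU36, OTU42, OTU45, OTU47, OTU50, OTU52, OTU58, OTU6, OTU60, OTU65.

17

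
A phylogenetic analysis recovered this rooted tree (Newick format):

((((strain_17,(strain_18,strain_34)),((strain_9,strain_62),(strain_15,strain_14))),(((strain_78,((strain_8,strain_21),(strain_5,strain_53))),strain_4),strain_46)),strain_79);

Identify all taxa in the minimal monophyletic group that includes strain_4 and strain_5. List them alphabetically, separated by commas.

strain_21, strain_4, strain_5, strain_53, strain_78, strain_8

Tracing strain_4: it sits inside ((strain_78,((strain_8,strain_21),(strain_5,strain_53))),strain_4).
Tracing strain_5: it sits inside (strain_5,strain_53).
The smallest clade enclosing both is ((strain_78,((strain_8,strain_21),(strain_5,strain_53))),strain_4); the answer is its 6 terminal taxa in alphabetical order.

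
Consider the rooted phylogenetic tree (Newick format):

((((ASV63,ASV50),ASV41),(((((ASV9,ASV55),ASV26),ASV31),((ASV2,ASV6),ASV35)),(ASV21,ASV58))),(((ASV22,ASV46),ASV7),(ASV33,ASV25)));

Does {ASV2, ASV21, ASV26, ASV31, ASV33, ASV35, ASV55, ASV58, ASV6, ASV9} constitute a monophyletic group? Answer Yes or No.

No

The MRCA of the listed taxa is the root, so the smallest clade containing them is the whole tree.
That clade also contains ASV22, ASV25, ASV41, ASV46, ASV50, ASV63, ASV7, which are not in the proposed group, so the group is not monophyletic.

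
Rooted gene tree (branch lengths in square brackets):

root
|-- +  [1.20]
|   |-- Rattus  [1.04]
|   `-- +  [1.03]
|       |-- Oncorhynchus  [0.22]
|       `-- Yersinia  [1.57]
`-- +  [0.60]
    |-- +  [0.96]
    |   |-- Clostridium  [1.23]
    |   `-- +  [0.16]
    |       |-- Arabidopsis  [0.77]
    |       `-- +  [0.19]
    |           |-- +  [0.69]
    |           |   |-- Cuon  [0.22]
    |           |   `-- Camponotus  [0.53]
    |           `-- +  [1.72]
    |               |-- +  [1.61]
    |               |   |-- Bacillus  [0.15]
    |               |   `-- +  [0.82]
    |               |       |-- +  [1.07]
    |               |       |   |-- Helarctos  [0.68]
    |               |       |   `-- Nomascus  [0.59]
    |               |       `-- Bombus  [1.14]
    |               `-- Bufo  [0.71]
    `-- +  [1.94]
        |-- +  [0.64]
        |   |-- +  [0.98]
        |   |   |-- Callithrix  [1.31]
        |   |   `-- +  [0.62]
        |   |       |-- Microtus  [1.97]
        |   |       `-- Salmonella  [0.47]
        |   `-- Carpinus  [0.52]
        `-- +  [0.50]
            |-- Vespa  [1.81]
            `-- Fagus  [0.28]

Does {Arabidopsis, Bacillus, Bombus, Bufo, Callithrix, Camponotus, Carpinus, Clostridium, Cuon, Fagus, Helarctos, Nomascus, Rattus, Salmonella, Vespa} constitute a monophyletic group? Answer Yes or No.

The MRCA of the listed taxa is the root, so the smallest clade containing them is the whole tree.
That clade also contains Microtus, Oncorhynchus, Yersinia, which are not in the proposed group, so the group is not monophyletic.

No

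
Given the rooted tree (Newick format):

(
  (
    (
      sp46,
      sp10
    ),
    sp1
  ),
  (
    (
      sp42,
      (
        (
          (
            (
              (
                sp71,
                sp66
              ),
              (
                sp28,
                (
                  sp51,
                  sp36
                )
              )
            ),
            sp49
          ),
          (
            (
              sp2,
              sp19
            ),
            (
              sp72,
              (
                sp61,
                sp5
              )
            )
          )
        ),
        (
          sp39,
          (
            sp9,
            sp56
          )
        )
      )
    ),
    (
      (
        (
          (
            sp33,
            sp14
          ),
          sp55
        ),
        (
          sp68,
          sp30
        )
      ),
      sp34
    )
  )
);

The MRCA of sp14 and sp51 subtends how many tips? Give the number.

21

The MRCA of sp14 and sp51 is the node subtending ((sp42,(((((sp71,sp66),(sp28,(sp51,sp36))),sp49),((sp2,sp19),(sp72,(sp61,sp5)))),(sp39,(sp9,sp56)))),((((sp33,sp14),sp55),(sp68,sp30)),sp34)).
That clade contains 21 terminal taxa: sp14, sp19, sp2, sp28, sp30, sp33, sp34, sp36, sp39, sp42, sp49, sp5, sp51, sp55, sp56, sp61, sp66, sp68, sp71, sp72, sp9.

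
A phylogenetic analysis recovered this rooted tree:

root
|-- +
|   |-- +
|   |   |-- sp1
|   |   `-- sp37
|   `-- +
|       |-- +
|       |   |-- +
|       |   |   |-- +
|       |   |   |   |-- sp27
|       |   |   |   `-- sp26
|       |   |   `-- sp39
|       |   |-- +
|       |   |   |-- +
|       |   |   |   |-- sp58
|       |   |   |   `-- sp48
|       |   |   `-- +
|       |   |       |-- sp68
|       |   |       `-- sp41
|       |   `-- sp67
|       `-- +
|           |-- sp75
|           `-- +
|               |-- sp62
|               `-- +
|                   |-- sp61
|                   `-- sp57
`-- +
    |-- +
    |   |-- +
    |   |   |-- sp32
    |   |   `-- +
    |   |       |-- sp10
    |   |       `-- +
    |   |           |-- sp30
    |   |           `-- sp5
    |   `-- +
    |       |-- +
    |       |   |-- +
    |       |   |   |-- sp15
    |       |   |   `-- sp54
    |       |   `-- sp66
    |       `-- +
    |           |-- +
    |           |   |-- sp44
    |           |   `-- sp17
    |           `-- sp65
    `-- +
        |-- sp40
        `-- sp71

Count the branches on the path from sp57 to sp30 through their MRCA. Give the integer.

The MRCA of sp57 and sp30 is the root of the tree.
From sp57 up to that node: 6 branches. From sp30 up to the same node: 6 branches. Total: 6 + 6 = 12.

12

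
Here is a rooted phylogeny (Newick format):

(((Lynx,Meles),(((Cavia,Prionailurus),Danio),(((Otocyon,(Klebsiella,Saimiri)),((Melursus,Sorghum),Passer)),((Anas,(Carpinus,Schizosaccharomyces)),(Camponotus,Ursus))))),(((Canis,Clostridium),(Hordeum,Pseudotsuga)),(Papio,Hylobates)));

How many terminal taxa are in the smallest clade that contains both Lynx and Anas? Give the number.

The MRCA of Lynx and Anas is the node subtending ((Lynx,Meles),(((Cavia,Prionailurus),Danio),(((Otocyon,(Klebsiella,Saimiri)),((Melursus,Sorghum),Passer)),((Anas,(Carpinus,Schizosaccharomyces)),(Camponotus,Ursus))))).
That clade contains 16 terminal taxa: Anas, Camponotus, Carpinus, Cavia, Danio, Klebsiella, Lynx, Meles, Melursus, Otocyon, Passer, Prionailurus, Saimiri, Schizosaccharomyces, Sorghum, Ursus.

16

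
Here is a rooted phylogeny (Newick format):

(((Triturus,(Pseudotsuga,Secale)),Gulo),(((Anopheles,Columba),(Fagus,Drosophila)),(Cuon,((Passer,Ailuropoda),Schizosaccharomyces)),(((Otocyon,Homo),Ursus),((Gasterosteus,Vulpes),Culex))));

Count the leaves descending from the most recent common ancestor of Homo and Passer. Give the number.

14

The MRCA of Homo and Passer is the node subtending (((Anopheles,Columba),(Fagus,Drosophila)),(Cuon,((Passer,Ailuropoda),Schizosaccharomyces)),(((Otocyon,Homo),Ursus),((Gasterosteus,Vulpes),Culex))).
That clade contains 14 terminal taxa: Ailuropoda, Anopheles, Columba, Culex, Cuon, Drosophila, Fagus, Gasterosteus, Homo, Otocyon, Passer, Schizosaccharomyces, Ursus, Vulpes.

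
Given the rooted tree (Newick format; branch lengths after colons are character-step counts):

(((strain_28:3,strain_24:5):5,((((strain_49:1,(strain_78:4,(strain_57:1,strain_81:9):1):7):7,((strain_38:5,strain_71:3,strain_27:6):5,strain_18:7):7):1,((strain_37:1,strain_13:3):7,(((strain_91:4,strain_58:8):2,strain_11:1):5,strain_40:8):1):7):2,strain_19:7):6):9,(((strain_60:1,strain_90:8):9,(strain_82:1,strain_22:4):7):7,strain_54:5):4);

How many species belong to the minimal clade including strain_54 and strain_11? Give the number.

22

The MRCA of strain_54 and strain_11 is the root, so the clade is the entire tree.
That clade contains 22 terminal taxa: strain_11, strain_13, strain_18, strain_19, strain_22, strain_24, strain_27, strain_28, strain_37, strain_38, strain_40, strain_49, strain_54, strain_57, strain_58, strain_60, strain_71, strain_78, strain_81, strain_82, strain_90, strain_91.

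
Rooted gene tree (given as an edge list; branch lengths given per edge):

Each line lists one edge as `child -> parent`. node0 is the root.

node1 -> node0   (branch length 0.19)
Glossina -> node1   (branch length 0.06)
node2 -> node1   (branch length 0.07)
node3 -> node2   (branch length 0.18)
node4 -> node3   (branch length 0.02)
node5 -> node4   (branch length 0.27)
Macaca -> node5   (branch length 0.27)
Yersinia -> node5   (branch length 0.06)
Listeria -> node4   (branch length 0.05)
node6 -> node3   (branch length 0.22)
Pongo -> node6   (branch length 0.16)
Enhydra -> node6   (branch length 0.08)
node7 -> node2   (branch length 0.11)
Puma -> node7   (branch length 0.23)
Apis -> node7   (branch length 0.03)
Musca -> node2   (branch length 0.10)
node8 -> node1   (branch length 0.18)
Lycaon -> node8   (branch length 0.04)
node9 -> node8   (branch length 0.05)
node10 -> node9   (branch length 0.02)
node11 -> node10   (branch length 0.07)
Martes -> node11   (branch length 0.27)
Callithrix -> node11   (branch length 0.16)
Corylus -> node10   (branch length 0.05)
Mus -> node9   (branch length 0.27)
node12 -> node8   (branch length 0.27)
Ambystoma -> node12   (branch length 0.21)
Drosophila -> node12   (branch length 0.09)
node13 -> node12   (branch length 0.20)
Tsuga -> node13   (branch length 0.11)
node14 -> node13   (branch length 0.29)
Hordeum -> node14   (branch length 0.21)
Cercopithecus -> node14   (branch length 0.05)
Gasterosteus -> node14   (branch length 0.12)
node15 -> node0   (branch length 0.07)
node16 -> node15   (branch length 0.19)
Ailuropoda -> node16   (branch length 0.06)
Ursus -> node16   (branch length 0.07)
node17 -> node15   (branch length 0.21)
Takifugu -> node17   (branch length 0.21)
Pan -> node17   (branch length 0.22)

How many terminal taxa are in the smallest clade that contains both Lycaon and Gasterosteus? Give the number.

11

The MRCA of Lycaon and Gasterosteus is the node subtending (Lycaon,(((Martes,Callithrix),Corylus),Mus),(Ambystoma,Drosophila,(Tsuga,(Hordeum,Cercopithecus,Gasterosteus)))).
That clade contains 11 terminal taxa: Ambystoma, Callithrix, Cercopithecus, Corylus, Drosophila, Gasterosteus, Hordeum, Lycaon, Martes, Mus, Tsuga.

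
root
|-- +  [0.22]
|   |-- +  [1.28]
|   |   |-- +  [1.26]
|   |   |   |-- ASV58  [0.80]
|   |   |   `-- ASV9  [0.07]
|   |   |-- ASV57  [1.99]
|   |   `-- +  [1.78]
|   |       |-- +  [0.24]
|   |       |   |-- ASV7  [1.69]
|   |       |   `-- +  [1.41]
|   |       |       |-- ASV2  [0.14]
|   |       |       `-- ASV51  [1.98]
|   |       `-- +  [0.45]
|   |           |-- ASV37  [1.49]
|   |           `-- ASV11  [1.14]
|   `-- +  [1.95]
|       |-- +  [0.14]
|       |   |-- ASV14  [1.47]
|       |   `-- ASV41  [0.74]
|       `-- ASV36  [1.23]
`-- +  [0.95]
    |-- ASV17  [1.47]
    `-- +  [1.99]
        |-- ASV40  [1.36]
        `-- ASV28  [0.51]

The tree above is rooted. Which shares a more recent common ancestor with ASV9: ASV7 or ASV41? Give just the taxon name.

ASV7

The MRCA of ASV9 and ASV7 subtends ((ASV58,ASV9),ASV57,((ASV7,(ASV2,ASV51)),(ASV37,ASV11))) (8 taxa).
The MRCA of ASV9 and ASV41 subtends (((ASV58,ASV9),ASV57,((ASV7,(ASV2,ASV51)),(ASV37,ASV11))),((ASV14,ASV41),ASV36)) (11 taxa).
The first is nested inside the second, so ASV9 shares a more recent common ancestor with ASV7.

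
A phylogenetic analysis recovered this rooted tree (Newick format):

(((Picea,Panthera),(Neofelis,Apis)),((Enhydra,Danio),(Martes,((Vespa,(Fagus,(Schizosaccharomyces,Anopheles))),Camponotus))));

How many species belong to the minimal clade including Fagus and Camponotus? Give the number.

5

The MRCA of Fagus and Camponotus is the node subtending ((Vespa,(Fagus,(Schizosaccharomyces,Anopheles))),Camponotus).
That clade contains 5 terminal taxa: Anopheles, Camponotus, Fagus, Schizosaccharomyces, Vespa.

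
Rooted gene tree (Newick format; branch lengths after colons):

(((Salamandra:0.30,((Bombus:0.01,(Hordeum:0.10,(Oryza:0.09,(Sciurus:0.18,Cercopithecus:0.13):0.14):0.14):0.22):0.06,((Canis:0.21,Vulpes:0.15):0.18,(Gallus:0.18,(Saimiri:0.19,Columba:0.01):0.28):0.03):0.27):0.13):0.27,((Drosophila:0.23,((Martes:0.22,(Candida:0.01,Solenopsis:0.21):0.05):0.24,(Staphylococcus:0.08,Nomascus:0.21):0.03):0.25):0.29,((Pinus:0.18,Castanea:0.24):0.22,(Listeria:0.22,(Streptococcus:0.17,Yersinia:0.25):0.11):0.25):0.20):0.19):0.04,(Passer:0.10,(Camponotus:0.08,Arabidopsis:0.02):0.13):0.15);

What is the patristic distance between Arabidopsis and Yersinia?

The path runs Arabidopsis → … → MRCA → … → Yersinia; the MRCA is the root of the tree.
Branch lengths along that path: 0.02 + 0.13 + 0.15 + 0.04 + 0.19 + 0.20 + 0.25 + 0.11 + 0.25 = 1.34.

1.34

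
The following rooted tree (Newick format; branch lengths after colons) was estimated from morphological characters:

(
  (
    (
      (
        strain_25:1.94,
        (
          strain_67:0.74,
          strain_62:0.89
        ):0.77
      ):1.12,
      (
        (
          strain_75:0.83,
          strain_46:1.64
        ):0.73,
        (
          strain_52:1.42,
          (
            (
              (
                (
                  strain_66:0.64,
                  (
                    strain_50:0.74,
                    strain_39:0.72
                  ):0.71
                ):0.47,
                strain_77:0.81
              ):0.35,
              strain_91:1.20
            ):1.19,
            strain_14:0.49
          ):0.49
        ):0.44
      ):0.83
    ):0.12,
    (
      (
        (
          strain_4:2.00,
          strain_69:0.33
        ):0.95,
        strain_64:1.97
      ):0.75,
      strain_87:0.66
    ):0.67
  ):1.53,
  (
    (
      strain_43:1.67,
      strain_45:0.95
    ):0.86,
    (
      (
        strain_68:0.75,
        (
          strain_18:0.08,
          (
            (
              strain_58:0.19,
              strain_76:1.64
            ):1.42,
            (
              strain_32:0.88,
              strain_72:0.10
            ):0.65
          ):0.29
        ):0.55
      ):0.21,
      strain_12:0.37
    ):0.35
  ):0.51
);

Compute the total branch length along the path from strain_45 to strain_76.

6.27

The path runs strain_45 → … → MRCA → … → strain_76; the MRCA is the node subtending ((strain_43,strain_45),((strain_68,(strain_18,((strain_58,strain_76),(strain_32,strain_72)))),strain_12)).
Branch lengths along that path: 0.95 + 0.86 + 0.35 + 0.21 + 0.55 + 0.29 + 1.42 + 1.64 = 6.27.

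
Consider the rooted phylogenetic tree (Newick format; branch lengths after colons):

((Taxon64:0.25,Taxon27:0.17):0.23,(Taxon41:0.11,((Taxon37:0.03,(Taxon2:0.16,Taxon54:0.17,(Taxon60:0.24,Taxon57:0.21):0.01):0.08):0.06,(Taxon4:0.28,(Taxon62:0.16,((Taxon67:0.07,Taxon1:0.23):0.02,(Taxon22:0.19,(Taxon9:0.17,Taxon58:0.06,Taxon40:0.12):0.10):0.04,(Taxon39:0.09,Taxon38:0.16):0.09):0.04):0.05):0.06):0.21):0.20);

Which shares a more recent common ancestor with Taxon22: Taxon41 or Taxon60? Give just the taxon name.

Taxon60

The MRCA of Taxon22 and Taxon60 subtends ((Taxon37,(Taxon2,Taxon54,(Taxon60,Taxon57))),(Taxon4,(Taxon62,((Taxon67,Taxon1),(Taxon22,(Taxon9,Taxon58,Taxon40)),(Taxon39,Taxon38))))) (15 taxa).
The MRCA of Taxon22 and Taxon41 subtends (Taxon41,((Taxon37,(Taxon2,Taxon54,(Taxon60,Taxon57))),(Taxon4,(Taxon62,((Taxon67,Taxon1),(Taxon22,(Taxon9,Taxon58,Taxon40)),(Taxon39,Taxon38)))))) (16 taxa).
The first is nested inside the second, so Taxon22 shares a more recent common ancestor with Taxon60.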